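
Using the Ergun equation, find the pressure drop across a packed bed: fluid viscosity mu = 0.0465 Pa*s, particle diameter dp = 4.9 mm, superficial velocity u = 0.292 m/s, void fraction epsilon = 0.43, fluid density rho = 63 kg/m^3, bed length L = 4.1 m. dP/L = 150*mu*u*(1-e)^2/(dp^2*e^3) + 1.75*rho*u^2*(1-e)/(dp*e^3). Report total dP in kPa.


dp = 4.9 mm = 0.0049 m
Viscous term = 150*0.0465*0.292*(1-0.43)^2 / (0.0049^2*0.43^3) = 346640
Inertial term = 1.75*63*0.292^2*(1-0.43) / (0.0049*0.43^3) = 13753.6
dP/L = 346640 + 13753.6 = 360394 Pa/m
dP = 360394 * 4.1 / 1000 = 1478 kPa

1478 kPa


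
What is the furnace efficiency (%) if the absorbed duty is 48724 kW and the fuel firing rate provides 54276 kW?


Furnace efficiency = Q_absorbed / Q_fuel * 100
= 48724 / 54276 * 100 = 89.77

89.77 %


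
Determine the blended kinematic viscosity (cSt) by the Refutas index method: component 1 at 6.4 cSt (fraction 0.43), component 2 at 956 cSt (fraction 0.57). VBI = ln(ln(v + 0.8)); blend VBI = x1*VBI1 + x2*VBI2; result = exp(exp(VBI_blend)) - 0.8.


Refutas method: VBN_i = 14.534*ln(ln(visc_i + 0.8)) + 10.975, blended linearly by mass fraction; since VBN is linear in VBI_i = ln(ln(visc_i + 0.8)) and the fractions sum to 1, blend VBI directly: visc = exp(exp(VBI_blend)) - 0.8
VBI_1 = ln(ln(6.4 + 0.8)) = 0.680103
VBI_2 = ln(ln(956 + 0.8)) = 1.92623
VBI_blend = 0.43 * 0.680103 + 0.57 * 1.92623 = 1.3904
visc_blend = exp(exp(1.3904)) - 0.8 = 54.70

54.70 cSt


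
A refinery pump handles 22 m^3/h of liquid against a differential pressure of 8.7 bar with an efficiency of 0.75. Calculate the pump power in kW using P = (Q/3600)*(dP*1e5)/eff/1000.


Q = 22 / 3600 = 0.00611111 m^3/s
P = 0.00611111 * (8.7 * 1e5) / 0.75 / 1000 = 7.089

7.089 kW


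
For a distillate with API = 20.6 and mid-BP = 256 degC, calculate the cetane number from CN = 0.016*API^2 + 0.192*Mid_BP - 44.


CN = 0.016 * 20.6^2 + 0.192 * 256 - 44
CN = 6.78976 + 49.152 - 44 = 11.94176

11.94176


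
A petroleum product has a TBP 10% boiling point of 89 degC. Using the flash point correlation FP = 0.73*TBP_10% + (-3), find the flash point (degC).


FP = 0.73 * 89 + (-3) = 61.97

61.97 degC


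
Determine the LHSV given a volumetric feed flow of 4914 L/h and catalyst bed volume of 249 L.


LHSV = volumetric feed rate / catalyst volume
= 4914 L/h / 249 L
= 19.73 h^-1

19.73 h^-1


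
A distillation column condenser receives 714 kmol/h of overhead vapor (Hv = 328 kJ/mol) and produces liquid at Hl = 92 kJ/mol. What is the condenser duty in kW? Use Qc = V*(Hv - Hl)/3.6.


Qc = 714 * (328 - 92) / 3.6 = 714 * 236 / 3.6 = 46810

46810 kW


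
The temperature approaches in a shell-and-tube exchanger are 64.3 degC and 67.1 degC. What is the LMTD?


LMTD = (dT1 - dT2) / ln(dT1/dT2)
= (64.3 - 67.1) / ln(64.3 / 67.1) = -2.8 / -0.0426244 = 65.69

65.69 degC


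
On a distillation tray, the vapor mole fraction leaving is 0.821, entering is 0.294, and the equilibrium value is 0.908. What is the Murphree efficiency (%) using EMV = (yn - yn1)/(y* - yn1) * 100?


Murphree vapor efficiency: EMV = (y_n - y_(n-1)) / (y*_n - y_(n-1)) * 100
EMV = (0.821 - 0.294) / (0.908 - 0.294) * 100 = 0.527 / 0.614 * 100 = 85.83

85.83 %


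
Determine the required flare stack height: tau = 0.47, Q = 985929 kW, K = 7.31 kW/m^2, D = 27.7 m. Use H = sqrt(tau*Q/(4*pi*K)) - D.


tau*Q/(4*pi*K) = 0.47 * 985929 / (4 * pi * 7.31) = 5044.48
sqrt(5044.48) = 71.0245
H = 71.0245 - 27.7 = 43.32

43.32 m


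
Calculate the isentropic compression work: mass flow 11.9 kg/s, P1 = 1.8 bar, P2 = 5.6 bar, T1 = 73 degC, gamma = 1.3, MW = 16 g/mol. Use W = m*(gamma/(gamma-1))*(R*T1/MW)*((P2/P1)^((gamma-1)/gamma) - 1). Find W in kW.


Isentropic work: W = m*(gamma/(gamma-1))*(R*T1/MW)*((P2/P1)^((gamma-1)/gamma) - 1)
T1 = 73 + 273.15 = 346.15 K
Pressure ratio = 5.6 / 1.8 = 3.11111
Exponent = (1.3 - 1)/1.3 = 0.230769
(P2/P1)^exp - 1 = 3.11111^0.230769 - 1 = 0.29942
W = 11.9 * 1.3 / 0.3 * 8.314 * 346.15 / 16 * 0.29942 = 2777

2777 kW


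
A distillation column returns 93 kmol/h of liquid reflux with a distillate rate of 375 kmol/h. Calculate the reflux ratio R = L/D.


Reflux ratio definition: R = L / D (liquid returned / distillate withdrawn)
L = 93 kmol/h, D = 375 kmol/h
R = 93 / 375 = 0.2480

0.2480


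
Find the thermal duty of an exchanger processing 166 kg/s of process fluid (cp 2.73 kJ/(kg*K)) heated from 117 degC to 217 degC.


Q = m_dot * cp * delta_T
delta_T = 217 - 117 = 100 K
Q = 166 * 2.73 * 100
= 453.18 * 100
= 45318 kW

45318 kW


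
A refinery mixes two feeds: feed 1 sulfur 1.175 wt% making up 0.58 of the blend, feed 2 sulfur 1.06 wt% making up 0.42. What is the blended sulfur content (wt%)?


Linear sulfur blending: S_blend = x1*S1 + x2*S2
Contribution 1: 0.58 * 1.175 = 0.6815 wt%
Contribution 2: 0.42 * 1.06 = 0.4452 wt%
S_blend = 0.6815 + 0.4452 = 1.1267

1.1267 wt%


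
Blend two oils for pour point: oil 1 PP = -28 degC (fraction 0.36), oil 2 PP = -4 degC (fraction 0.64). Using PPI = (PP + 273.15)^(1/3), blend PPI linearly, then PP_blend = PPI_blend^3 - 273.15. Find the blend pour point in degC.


PPI_1 = (-28 + 273.15)^(1/3) = 6.258601
PPI_2 = (-4 + 273.15)^(1/3) = 6.456514
PPI_blend = 0.36 * 6.258601 + 0.64 * 6.456514 = 6.385265
PP_blend = 6.385265^3 - 273.15 = 260.3375 - 273.15 = -12.81

-12.81 degC


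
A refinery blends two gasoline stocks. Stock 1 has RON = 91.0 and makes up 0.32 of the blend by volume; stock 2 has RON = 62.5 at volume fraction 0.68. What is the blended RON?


Linear blending: RON_blend = sum(vi * RONi)
Contribution 1: 0.32 * 91.0 = 29.12
Contribution 2: 0.68 * 62.5 = 42.5
RON_blend = 29.12 + 42.5 = 71.62

71.62


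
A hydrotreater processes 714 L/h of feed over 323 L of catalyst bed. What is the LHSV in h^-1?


LHSV = volumetric feed rate / catalyst volume
= 714 L/h / 323 L
= 2.211 h^-1

2.211 h^-1


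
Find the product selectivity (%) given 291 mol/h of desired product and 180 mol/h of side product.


Selectivity = desired / (desired + undesired) * 100
Total products = 291 + 180 = 471 mol/h
S = 291 / 471 * 100
= 0.6178 * 100
= 61.78 %

61.78 %


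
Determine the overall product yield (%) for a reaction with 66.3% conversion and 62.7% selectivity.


Overall yield = conversion (%) * selectivity (%) / 100
Conversion = 66.3%, Selectivity = 62.7%
Y = 66.3 * 62.7 / 100
= 41.5701 %

41.5701 %


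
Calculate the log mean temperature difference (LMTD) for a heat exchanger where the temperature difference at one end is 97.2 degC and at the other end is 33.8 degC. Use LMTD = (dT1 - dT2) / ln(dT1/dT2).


LMTD = (dT1 - dT2) / ln(dT1/dT2)
= (97.2 - 33.8) / ln(97.2 / 33.8) = 63.4 / 1.05631 = 60.02

60.02 degC


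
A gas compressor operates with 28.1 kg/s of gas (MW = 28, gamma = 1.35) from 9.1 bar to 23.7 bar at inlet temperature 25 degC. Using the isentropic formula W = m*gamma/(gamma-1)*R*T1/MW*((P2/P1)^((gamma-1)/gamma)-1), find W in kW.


Isentropic work: W = m*(gamma/(gamma-1))*(R*T1/MW)*((P2/P1)^((gamma-1)/gamma) - 1)
T1 = 25 + 273.15 = 298.15 K
Pressure ratio = 23.7 / 9.1 = 2.6044
Exponent = (1.35 - 1)/1.35 = 0.259259
(P2/P1)^exp - 1 = 2.6044^0.259259 - 1 = 0.281669
W = 28.1 * 1.35 / 0.35 * 8.314 * 298.15 / 28 * 0.281669 = 2703

2703 kW


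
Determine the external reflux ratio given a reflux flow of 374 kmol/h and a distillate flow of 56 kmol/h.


Reflux ratio definition: R = L / D (liquid returned / distillate withdrawn)
L = 374 kmol/h, D = 56 kmol/h
R = 374 / 56 = 6.679

6.679


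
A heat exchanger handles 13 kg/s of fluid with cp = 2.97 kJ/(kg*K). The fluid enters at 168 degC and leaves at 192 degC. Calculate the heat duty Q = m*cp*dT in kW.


Q = m_dot * cp * delta_T
delta_T = 192 - 168 = 24 K
Q = 13 * 2.97 * 24
= 38.61 * 24
= 926.64 kW

926.64 kW


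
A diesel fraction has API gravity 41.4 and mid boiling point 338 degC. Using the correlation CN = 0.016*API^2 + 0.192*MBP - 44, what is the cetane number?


CN = 0.016 * 41.4^2 + 0.192 * 338 - 44
CN = 27.42336 + 64.896 - 44 = 48.31936

48.31936


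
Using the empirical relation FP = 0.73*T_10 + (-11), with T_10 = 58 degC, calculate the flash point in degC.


FP = 0.73 * 58 + (-11) = 31.34

31.34 degC


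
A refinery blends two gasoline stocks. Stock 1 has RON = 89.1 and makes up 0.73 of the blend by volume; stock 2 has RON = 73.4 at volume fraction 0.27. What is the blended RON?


Linear blending: RON_blend = sum(vi * RONi)
Contribution 1: 0.73 * 89.1 = 65.043
Contribution 2: 0.27 * 73.4 = 19.818
RON_blend = 65.043 + 19.818 = 84.861

84.861


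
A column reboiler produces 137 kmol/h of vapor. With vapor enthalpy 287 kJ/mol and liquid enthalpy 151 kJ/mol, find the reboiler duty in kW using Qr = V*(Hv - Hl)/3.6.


Qr = 137 * (287 - 151) / 3.6 = 137 * 136 / 3.6 = 5176

5176 kW


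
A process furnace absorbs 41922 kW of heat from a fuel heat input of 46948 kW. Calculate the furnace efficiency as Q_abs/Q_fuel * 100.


Furnace efficiency = Q_absorbed / Q_fuel * 100
= 41922 / 46948 * 100 = 89.29

89.29 %


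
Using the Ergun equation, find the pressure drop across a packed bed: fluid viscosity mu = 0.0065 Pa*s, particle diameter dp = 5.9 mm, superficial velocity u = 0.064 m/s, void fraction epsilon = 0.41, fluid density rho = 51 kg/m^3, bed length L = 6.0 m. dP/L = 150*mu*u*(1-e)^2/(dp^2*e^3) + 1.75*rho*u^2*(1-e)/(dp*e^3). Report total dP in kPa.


dp = 5.9 mm = 0.0059 m
Viscous term = 150*0.0065*0.064*(1-0.41)^2 / (0.0059^2*0.41^3) = 9053.84
Inertial term = 1.75*51*0.064^2*(1-0.41) / (0.0059*0.41^3) = 530.416
dP/L = 9053.84 + 530.416 = 9584.26 Pa/m
dP = 9584.26 * 6.0 / 1000 = 57.51 kPa

57.51 kPa


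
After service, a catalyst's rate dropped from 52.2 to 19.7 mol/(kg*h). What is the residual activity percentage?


Activity (%) = (rate_used / rate_fresh) * 100
rate_used = 19.7, rate_fresh = 52.2
= (19.7 / 52.2) * 100
= 0.3774 * 100 = 37.74

37.74 %


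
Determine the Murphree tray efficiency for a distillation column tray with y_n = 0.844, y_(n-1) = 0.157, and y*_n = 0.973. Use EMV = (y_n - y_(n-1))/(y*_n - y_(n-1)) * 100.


Murphree vapor efficiency: EMV = (y_n - y_(n-1)) / (y*_n - y_(n-1)) * 100
EMV = (0.844 - 0.157) / (0.973 - 0.157) * 100 = 0.687 / 0.816 * 100 = 84.19

84.19 %


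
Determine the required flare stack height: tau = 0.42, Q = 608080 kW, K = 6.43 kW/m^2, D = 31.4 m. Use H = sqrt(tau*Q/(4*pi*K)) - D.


tau*Q/(4*pi*K) = 0.42 * 608080 / (4 * pi * 6.43) = 3160.74
sqrt(3160.74) = 56.2205
H = 56.2205 - 31.4 = 24.82

24.82 m


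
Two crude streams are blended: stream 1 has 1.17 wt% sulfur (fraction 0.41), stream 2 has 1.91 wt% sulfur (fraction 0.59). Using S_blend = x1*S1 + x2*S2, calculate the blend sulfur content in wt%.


Linear sulfur blending: S_blend = x1*S1 + x2*S2
Contribution 1: 0.41 * 1.17 = 0.4797 wt%
Contribution 2: 0.59 * 1.91 = 1.1269 wt%
S_blend = 0.4797 + 1.1269 = 1.6066

1.6066 wt%


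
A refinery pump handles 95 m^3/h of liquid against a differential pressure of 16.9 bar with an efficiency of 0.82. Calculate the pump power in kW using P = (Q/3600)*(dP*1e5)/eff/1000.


Q = 95 / 3600 = 0.0263889 m^3/s
P = 0.0263889 * (16.9 * 1e5) / 0.82 / 1000 = 54.39

54.39 kW


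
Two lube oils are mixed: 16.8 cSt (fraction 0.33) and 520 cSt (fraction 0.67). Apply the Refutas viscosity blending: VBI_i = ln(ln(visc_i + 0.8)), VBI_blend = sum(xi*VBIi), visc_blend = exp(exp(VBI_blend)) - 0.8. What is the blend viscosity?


Refutas method: VBN_i = 14.534*ln(ln(visc_i + 0.8)) + 10.975, blended linearly by mass fraction; since VBN is linear in VBI_i = ln(ln(visc_i + 0.8)) and the fractions sum to 1, blend VBI directly: visc = exp(exp(VBI_blend)) - 0.8
VBI_1 = ln(ln(16.8 + 0.8)) = 1.05358
VBI_2 = ln(ln(520 + 0.8)) = 1.83344
VBI_blend = 0.33 * 1.05358 + 0.67 * 1.83344 = 1.57609
visc_blend = exp(exp(1.57609)) - 0.8 = 125.2

125.2 cSt


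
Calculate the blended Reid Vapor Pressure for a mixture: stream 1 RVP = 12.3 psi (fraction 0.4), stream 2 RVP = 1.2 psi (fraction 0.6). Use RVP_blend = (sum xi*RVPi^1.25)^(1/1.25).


Chevron index: RVP_blend = (sum xi*RVPi^1.25)^(1/1.25)
RVP^1.25 terms: 0.4 * 12.3^1.25 + 0.6 * 1.2^1.25 = 9.96743
RVP_blend = 9.96743^(1/1.25) = 6.293

6.293 psi


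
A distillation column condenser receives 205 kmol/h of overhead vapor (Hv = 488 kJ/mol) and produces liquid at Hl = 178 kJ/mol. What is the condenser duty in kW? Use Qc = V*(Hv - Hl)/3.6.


Qc = 205 * (488 - 178) / 3.6 = 205 * 310 / 3.6 = 17650

17650 kW


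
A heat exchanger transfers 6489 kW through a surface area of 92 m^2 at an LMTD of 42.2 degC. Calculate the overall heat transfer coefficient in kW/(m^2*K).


From Q = U*A*LMTD, U = Q / (A * LMTD)
U = 6489 / (92 * 42.2) = 6489 / 3882.4 = 1.671

1.671 kW/(m^2*K)


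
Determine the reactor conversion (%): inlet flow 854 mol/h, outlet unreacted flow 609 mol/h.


X = (F_in - F_out) / F_in * 100
Moles reacted = 854 - 609 = 245
X = 245 / 854 * 100
= 0.2869 * 100
= 28.69 %

28.69 %


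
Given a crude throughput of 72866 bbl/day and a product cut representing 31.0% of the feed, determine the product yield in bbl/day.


Crude throughput = 72866 bbl/day
Fraction yield = 31.0%
yield = throughput * fraction / 100
yield = 72866 * 31.0 / 100 = 22588.46

22588.46 bbl/day


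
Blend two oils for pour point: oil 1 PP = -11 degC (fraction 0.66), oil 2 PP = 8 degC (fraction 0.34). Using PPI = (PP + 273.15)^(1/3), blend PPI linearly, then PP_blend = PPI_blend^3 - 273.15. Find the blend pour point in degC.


PPI_1 = (-11 + 273.15)^(1/3) = 6.400049
PPI_2 = (8 + 273.15)^(1/3) = 6.551077
PPI_blend = 0.66 * 6.400049 + 0.34 * 6.551077 = 6.451399
PP_blend = 6.451399^3 - 273.15 = 268.5108 - 273.15 = -4.64

-4.64 degC


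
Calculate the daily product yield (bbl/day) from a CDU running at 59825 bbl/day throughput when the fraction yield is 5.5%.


Crude throughput = 59825 bbl/day
Fraction yield = 5.5%
yield = throughput * fraction / 100
yield = 59825 * 5.5 / 100 = 3290.375

3290.375 bbl/day


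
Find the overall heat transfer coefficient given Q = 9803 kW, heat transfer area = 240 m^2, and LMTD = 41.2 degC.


From Q = U*A*LMTD, U = Q / (A * LMTD)
U = 9803 / (240 * 41.2) = 9803 / 9888 = 0.9914

0.9914 kW/(m^2*K)


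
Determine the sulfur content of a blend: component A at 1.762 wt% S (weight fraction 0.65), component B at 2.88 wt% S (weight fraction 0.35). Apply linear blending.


Linear sulfur blending: S_blend = x1*S1 + x2*S2
Contribution 1: 0.65 * 1.762 = 1.1453 wt%
Contribution 2: 0.35 * 2.88 = 1.008 wt%
S_blend = 1.1453 + 1.008 = 2.1533

2.1533 wt%


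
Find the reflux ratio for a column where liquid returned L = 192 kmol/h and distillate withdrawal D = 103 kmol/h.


Reflux ratio definition: R = L / D (liquid returned / distillate withdrawn)
L = 192 kmol/h, D = 103 kmol/h
R = 192 / 103 = 1.864

1.864


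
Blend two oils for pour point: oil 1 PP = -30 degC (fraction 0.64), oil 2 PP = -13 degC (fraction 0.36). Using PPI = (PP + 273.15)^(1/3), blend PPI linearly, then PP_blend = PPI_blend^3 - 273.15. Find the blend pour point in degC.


PPI_1 = (-30 + 273.15)^(1/3) = 6.241535
PPI_2 = (-13 + 273.15)^(1/3) = 6.383731
PPI_blend = 0.64 * 6.241535 + 0.36 * 6.383731 = 6.292726
PP_blend = 6.292726^3 - 273.15 = 249.1819 - 273.15 = -23.97

-23.97 degC


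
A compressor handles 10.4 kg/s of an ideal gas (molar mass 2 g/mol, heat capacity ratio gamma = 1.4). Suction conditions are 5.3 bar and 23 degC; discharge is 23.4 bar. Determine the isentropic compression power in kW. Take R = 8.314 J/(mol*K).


Isentropic work: W = m*(gamma/(gamma-1))*(R*T1/MW)*((P2/P1)^((gamma-1)/gamma) - 1)
T1 = 23 + 273.15 = 296.15 K
Pressure ratio = 23.4 / 5.3 = 4.41509
Exponent = (1.4 - 1)/1.4 = 0.285714
(P2/P1)^exp - 1 = 4.41509^0.285714 - 1 = 0.52851
W = 10.4 * 1.4 / 0.4 * 8.314 * 296.15 / 2 * 0.52851 = 23680

23680 kW


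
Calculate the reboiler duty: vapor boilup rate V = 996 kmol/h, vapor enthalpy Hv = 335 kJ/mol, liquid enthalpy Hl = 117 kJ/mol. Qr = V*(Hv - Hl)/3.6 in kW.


Qr = 996 * (335 - 117) / 3.6 = 996 * 218 / 3.6 = 60310

60310 kW


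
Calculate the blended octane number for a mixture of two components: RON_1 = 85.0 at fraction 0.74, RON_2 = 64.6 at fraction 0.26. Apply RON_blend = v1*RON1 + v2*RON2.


Linear blending: RON_blend = sum(vi * RONi)
Contribution 1: 0.74 * 85.0 = 62.9
Contribution 2: 0.26 * 64.6 = 16.796
RON_blend = 62.9 + 16.796 = 79.696

79.696


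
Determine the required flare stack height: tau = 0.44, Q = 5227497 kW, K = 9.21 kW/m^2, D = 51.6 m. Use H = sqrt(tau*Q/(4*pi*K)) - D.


tau*Q/(4*pi*K) = 0.44 * 5227497 / (4 * pi * 9.21) = 19873.6
sqrt(19873.6) = 140.974
H = 140.974 - 51.6 = 89.37

89.37 m


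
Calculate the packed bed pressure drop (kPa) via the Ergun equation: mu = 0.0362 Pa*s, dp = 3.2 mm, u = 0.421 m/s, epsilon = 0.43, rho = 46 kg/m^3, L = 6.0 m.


dp = 3.2 mm = 0.0032 m
Viscous term = 150*0.0362*0.421*(1-0.43)^2 / (0.0032^2*0.43^3) = 912276
Inertial term = 1.75*46*0.421^2*(1-0.43) / (0.0032*0.43^3) = 31965.4
dP/L = 912276 + 31965.4 = 944241 Pa/m
dP = 944241 * 6.0 / 1000 = 5665 kPa

5665 kPa


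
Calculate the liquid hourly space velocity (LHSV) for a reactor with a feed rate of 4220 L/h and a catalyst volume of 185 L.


LHSV = volumetric feed rate / catalyst volume
= 4220 L/h / 185 L
= 22.81 h^-1

22.81 h^-1


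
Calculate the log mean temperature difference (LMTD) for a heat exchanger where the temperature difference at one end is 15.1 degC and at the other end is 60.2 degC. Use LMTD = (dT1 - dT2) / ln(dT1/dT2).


LMTD = (dT1 - dT2) / ln(dT1/dT2)
= (15.1 - 60.2) / ln(15.1 / 60.2) = -45.1 / -1.38298 = 32.61

32.61 degC


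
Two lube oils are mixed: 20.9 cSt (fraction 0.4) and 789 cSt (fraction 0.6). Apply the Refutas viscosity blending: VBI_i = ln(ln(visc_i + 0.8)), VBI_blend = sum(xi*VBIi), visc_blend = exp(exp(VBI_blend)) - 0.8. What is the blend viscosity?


Refutas method: VBN_i = 14.534*ln(ln(visc_i + 0.8)) + 10.975, blended linearly by mass fraction; since VBN is linear in VBI_i = ln(ln(visc_i + 0.8)) and the fractions sum to 1, blend VBI directly: visc = exp(exp(VBI_blend)) - 0.8
VBI_1 = ln(ln(20.9 + 0.8)) = 1.12406
VBI_2 = ln(ln(789 + 0.8)) = 1.89789
VBI_blend = 0.4 * 1.12406 + 0.6 * 1.89789 = 1.58836
visc_blend = exp(exp(1.58836)) - 0.8 = 132.9

132.9 cSt


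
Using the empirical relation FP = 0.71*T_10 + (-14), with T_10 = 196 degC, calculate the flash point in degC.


FP = 0.71 * 196 + (-14) = 125.16

125.16 degC


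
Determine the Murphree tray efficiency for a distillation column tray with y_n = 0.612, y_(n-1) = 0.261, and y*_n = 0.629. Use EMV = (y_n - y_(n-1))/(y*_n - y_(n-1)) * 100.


Murphree vapor efficiency: EMV = (y_n - y_(n-1)) / (y*_n - y_(n-1)) * 100
EMV = (0.612 - 0.261) / (0.629 - 0.261) * 100 = 0.351 / 0.368 * 100 = 95.38

95.38 %


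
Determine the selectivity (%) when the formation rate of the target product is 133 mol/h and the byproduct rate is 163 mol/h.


Selectivity = desired / (desired + undesired) * 100
Total products = 133 + 163 = 296 mol/h
S = 133 / 296 * 100
= 0.4493 * 100
= 44.93 %

44.93 %


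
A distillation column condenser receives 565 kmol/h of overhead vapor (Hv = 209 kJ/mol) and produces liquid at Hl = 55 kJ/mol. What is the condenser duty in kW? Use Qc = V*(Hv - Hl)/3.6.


Qc = 565 * (209 - 55) / 3.6 = 565 * 154 / 3.6 = 24170

24170 kW


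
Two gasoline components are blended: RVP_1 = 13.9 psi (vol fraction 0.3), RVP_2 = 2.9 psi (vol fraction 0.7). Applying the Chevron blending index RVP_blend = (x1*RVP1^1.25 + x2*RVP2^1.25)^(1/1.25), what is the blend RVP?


Chevron index: RVP_blend = (sum xi*RVPi^1.25)^(1/1.25)
RVP^1.25 terms: 0.3 * 13.9^1.25 + 0.7 * 2.9^1.25 = 10.7008
RVP_blend = 10.7008^(1/1.25) = 6.661

6.661 psi


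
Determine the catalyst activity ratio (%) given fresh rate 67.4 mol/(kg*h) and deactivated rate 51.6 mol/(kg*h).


Activity (%) = (rate_used / rate_fresh) * 100
rate_used = 51.6, rate_fresh = 67.4
= (51.6 / 67.4) * 100
= 0.7656 * 100 = 76.56

76.56 %


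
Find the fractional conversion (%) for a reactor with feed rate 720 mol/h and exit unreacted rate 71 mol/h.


X = (F_in - F_out) / F_in * 100
Moles reacted = 720 - 71 = 649
X = 649 / 720 * 100
= 0.9014 * 100
= 90.14 %

90.14 %


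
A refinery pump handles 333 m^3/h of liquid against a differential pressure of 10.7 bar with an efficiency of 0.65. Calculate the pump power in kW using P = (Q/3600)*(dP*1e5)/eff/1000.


Q = 333 / 3600 = 0.0925 m^3/s
P = 0.0925 * (10.7 * 1e5) / 0.65 / 1000 = 152.3

152.3 kW


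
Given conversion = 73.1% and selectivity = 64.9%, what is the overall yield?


Overall yield = conversion (%) * selectivity (%) / 100
Conversion = 73.1%, Selectivity = 64.9%
Y = 73.1 * 64.9 / 100
= 47.4419 %

47.4419 %


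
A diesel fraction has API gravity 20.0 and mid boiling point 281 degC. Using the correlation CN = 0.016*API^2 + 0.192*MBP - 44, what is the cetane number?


CN = 0.016 * 20.0^2 + 0.192 * 281 - 44
CN = 6.4 + 53.952 - 44 = 16.352

16.352


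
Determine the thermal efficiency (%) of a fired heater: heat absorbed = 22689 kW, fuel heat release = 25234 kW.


Furnace efficiency = Q_absorbed / Q_fuel * 100
= 22689 / 25234 * 100 = 89.91

89.91 %


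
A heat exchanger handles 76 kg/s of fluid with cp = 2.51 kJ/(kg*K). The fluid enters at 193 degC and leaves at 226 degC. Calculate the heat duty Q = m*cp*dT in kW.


Q = m_dot * cp * delta_T
delta_T = 226 - 193 = 33 K
Q = 76 * 2.51 * 33
= 190.76 * 33
= 6295.08 kW

6295.08 kW


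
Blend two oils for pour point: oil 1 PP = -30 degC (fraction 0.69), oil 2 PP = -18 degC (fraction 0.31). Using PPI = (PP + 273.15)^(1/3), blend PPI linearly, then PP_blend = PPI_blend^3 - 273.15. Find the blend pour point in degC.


PPI_1 = (-30 + 273.15)^(1/3) = 6.241535
PPI_2 = (-18 + 273.15)^(1/3) = 6.342569
PPI_blend = 0.69 * 6.241535 + 0.31 * 6.342569 = 6.272856
PP_blend = 6.272856^3 - 273.15 = 246.8289 - 273.15 = -26.32

-26.32 degC


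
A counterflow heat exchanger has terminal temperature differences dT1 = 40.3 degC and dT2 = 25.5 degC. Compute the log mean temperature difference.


LMTD = (dT1 - dT2) / ln(dT1/dT2)
= (40.3 - 25.5) / ln(40.3 / 25.5) = 14.8 / 0.457673 = 32.34

32.34 degC


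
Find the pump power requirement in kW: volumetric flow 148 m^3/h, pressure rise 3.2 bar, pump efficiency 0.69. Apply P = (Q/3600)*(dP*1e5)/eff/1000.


Q = 148 / 3600 = 0.0411111 m^3/s
P = 0.0411111 * (3.2 * 1e5) / 0.69 / 1000 = 19.07

19.07 kW


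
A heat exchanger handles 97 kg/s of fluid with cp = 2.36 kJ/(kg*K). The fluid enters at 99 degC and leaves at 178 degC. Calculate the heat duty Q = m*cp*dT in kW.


Q = m_dot * cp * delta_T
delta_T = 178 - 99 = 79 K
Q = 97 * 2.36 * 79
= 228.92 * 79
= 18084.68 kW

18084.68 kW


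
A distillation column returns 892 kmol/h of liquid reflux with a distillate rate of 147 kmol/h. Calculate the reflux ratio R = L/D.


Reflux ratio definition: R = L / D (liquid returned / distillate withdrawn)
L = 892 kmol/h, D = 147 kmol/h
R = 892 / 147 = 6.068

6.068


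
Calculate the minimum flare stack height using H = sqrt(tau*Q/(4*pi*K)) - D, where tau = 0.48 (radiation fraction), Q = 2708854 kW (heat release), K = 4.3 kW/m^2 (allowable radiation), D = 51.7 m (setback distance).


tau*Q/(4*pi*K) = 0.48 * 2708854 / (4 * pi * 4.3) = 24062.9
sqrt(24062.9) = 155.122
H = 155.122 - 51.7 = 103.4

103.4 m


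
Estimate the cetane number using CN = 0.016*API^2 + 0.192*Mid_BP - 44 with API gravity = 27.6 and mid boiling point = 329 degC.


CN = 0.016 * 27.6^2 + 0.192 * 329 - 44
CN = 12.18816 + 63.168 - 44 = 31.35616

31.35616


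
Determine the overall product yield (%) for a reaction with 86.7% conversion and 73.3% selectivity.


Overall yield = conversion (%) * selectivity (%) / 100
Conversion = 86.7%, Selectivity = 73.3%
Y = 86.7 * 73.3 / 100
= 63.5511 %

63.5511 %


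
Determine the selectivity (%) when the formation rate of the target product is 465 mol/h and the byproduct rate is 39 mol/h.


Selectivity = desired / (desired + undesired) * 100
Total products = 465 + 39 = 504 mol/h
S = 465 / 504 * 100
= 0.9226 * 100
= 92.26 %

92.26 %


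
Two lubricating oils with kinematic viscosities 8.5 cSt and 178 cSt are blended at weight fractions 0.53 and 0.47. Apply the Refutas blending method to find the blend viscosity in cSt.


Refutas method: VBN_i = 14.534*ln(ln(visc_i + 0.8)) + 10.975, blended linearly by mass fraction; since VBN is linear in VBI_i = ln(ln(visc_i + 0.8)) and the fractions sum to 1, blend VBI directly: visc = exp(exp(VBI_blend)) - 0.8
VBI_1 = ln(ln(8.5 + 0.8)) = 0.802008
VBI_2 = ln(ln(178 + 0.8)) = 1.64601
VBI_blend = 0.53 * 0.802008 + 0.47 * 1.64601 = 1.19869
visc_blend = exp(exp(1.19869)) - 0.8 = 26.74

26.74 cSt


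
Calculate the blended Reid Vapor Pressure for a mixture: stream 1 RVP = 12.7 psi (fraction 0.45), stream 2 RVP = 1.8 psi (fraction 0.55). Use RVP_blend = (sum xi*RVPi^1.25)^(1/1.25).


Chevron index: RVP_blend = (sum xi*RVPi^1.25)^(1/1.25)
RVP^1.25 terms: 0.45 * 12.7^1.25 + 0.55 * 1.8^1.25 = 11.9354
RVP_blend = 11.9354^(1/1.25) = 7.269

7.269 psi


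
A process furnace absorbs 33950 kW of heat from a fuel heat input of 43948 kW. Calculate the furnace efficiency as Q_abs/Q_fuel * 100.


Furnace efficiency = Q_absorbed / Q_fuel * 100
= 33950 / 43948 * 100 = 77.25

77.25 %


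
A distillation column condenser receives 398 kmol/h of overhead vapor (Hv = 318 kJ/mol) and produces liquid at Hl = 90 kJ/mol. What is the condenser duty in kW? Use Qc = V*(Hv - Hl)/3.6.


Qc = 398 * (318 - 90) / 3.6 = 398 * 228 / 3.6 = 25210

25210 kW


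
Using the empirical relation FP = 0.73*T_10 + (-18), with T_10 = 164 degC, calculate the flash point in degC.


FP = 0.73 * 164 + (-18) = 101.72

101.72 degC


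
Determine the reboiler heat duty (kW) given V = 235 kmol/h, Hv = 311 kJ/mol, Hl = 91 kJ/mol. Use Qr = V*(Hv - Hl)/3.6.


Qr = 235 * (311 - 91) / 3.6 = 235 * 220 / 3.6 = 14360

14360 kW


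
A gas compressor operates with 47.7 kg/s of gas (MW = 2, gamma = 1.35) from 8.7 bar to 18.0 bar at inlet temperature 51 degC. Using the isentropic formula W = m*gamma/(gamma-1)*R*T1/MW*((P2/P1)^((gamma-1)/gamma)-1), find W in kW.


Isentropic work: W = m*(gamma/(gamma-1))*(R*T1/MW)*((P2/P1)^((gamma-1)/gamma) - 1)
T1 = 51 + 273.15 = 324.15 K
Pressure ratio = 18.0 / 8.7 = 2.06897
Exponent = (1.35 - 1)/1.35 = 0.259259
(P2/P1)^exp - 1 = 2.06897^0.259259 - 1 = 0.20743
W = 47.7 * 1.35 / 0.35 * 8.314 * 324.15 / 2 * 0.20743 = 51430

51430 kW


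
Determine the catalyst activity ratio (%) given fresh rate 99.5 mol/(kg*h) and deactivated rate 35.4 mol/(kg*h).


Activity (%) = (rate_used / rate_fresh) * 100
rate_used = 35.4, rate_fresh = 99.5
= (35.4 / 99.5) * 100
= 0.3558 * 100 = 35.58

35.58 %


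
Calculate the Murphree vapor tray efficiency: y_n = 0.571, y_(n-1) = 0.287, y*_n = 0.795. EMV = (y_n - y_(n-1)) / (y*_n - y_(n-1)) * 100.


Murphree vapor efficiency: EMV = (y_n - y_(n-1)) / (y*_n - y_(n-1)) * 100
EMV = (0.571 - 0.287) / (0.795 - 0.287) * 100 = 0.284 / 0.508 * 100 = 55.91

55.91 %


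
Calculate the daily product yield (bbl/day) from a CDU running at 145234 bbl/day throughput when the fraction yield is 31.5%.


Crude throughput = 145234 bbl/day
Fraction yield = 31.5%
yield = throughput * fraction / 100
yield = 145234 * 31.5 / 100 = 45748.71

45748.71 bbl/day


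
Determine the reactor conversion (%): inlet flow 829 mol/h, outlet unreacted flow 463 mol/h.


X = (F_in - F_out) / F_in * 100
Moles reacted = 829 - 463 = 366
X = 366 / 829 * 100
= 0.4415 * 100
= 44.15 %

44.15 %


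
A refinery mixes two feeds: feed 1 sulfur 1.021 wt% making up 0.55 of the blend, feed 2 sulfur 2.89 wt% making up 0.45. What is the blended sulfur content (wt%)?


Linear sulfur blending: S_blend = x1*S1 + x2*S2
Contribution 1: 0.55 * 1.021 = 0.56155 wt%
Contribution 2: 0.45 * 2.89 = 1.3005 wt%
S_blend = 0.56155 + 1.3005 = 1.86205

1.86205 wt%


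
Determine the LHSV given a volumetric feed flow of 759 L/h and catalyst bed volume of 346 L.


LHSV = volumetric feed rate / catalyst volume
= 759 L/h / 346 L
= 2.194 h^-1

2.194 h^-1


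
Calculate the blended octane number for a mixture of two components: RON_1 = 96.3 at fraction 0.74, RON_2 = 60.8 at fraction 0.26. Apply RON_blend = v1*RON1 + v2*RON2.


Linear blending: RON_blend = sum(vi * RONi)
Contribution 1: 0.74 * 96.3 = 71.262
Contribution 2: 0.26 * 60.8 = 15.808
RON_blend = 71.262 + 15.808 = 87.07

87.07


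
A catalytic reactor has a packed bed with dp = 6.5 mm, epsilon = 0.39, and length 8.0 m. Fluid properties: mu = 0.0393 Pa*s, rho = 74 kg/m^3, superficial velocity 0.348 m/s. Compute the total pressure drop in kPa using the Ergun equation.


dp = 6.5 mm = 0.0065 m
Viscous term = 150*0.0393*0.348*(1-0.39)^2 / (0.0065^2*0.39^3) = 304581
Inertial term = 1.75*74*0.348^2*(1-0.39) / (0.0065*0.39^3) = 24811.4
dP/L = 304581 + 24811.4 = 329392 Pa/m
dP = 329392 * 8.0 / 1000 = 2635 kPa

2635 kPa


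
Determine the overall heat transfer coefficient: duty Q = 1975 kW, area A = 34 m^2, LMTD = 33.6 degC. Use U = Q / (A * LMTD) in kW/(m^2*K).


From Q = U*A*LMTD, U = Q / (A * LMTD)
U = 1975 / (34 * 33.6) = 1975 / 1142.4 = 1.729

1.729 kW/(m^2*K)


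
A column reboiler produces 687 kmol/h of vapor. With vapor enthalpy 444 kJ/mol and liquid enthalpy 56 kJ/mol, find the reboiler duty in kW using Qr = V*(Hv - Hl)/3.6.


Qr = 687 * (444 - 56) / 3.6 = 687 * 388 / 3.6 = 74040

74040 kW


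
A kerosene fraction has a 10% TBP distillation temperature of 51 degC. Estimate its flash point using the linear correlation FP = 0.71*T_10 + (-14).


FP = 0.71 * 51 + (-14) = 22.21

22.21 degC


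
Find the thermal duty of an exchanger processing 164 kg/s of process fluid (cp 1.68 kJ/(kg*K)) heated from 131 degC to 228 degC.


Q = m_dot * cp * delta_T
delta_T = 228 - 131 = 97 K
Q = 164 * 1.68 * 97
= 275.52 * 97
= 26725.44 kW

26725.44 kW


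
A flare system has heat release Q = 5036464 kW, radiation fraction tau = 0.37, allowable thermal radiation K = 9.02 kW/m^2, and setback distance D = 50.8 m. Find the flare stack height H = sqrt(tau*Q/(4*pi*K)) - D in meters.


tau*Q/(4*pi*K) = 0.37 * 5036464 / (4 * pi * 9.02) = 16440.3
sqrt(16440.3) = 128.22
H = 128.22 - 50.8 = 77.42

77.42 m


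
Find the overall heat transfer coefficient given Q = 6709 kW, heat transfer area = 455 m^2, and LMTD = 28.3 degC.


From Q = U*A*LMTD, U = Q / (A * LMTD)
U = 6709 / (455 * 28.3) = 6709 / 12876.5 = 0.5210

0.5210 kW/(m^2*K)


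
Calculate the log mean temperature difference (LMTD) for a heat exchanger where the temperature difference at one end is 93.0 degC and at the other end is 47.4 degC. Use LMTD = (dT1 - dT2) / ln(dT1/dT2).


LMTD = (dT1 - dT2) / ln(dT1/dT2)
= (93.0 - 47.4) / ln(93.0 / 47.4) = 45.6 / 0.673977 = 67.66

67.66 degC


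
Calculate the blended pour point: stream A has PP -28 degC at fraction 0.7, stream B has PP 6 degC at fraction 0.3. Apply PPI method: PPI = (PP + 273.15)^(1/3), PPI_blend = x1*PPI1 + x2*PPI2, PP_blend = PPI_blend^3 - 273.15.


PPI_1 = (-28 + 273.15)^(1/3) = 6.258601
PPI_2 = (6 + 273.15)^(1/3) = 6.535506
PPI_blend = 0.7 * 6.258601 + 0.3 * 6.535506 = 6.341672
PP_blend = 6.341672^3 - 273.15 = 255.0418 - 273.15 = -18.11

-18.11 degC


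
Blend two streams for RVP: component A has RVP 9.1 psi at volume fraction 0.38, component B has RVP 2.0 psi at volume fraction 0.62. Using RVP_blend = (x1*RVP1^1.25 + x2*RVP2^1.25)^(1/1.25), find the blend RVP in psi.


Chevron index: RVP_blend = (sum xi*RVPi^1.25)^(1/1.25)
RVP^1.25 terms: 0.38 * 9.1^1.25 + 0.62 * 2.0^1.25 = 7.48062
RVP_blend = 7.48062^(1/1.25) = 5.002

5.002 psi


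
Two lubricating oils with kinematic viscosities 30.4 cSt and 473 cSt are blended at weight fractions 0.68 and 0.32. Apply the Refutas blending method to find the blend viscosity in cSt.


Refutas method: VBN_i = 14.534*ln(ln(visc_i + 0.8)) + 10.975, blended linearly by mass fraction; since VBN is linear in VBI_i = ln(ln(visc_i + 0.8)) and the fractions sum to 1, blend VBI directly: visc = exp(exp(VBI_blend)) - 0.8
VBI_1 = ln(ln(30.4 + 0.8)) = 1.23559
VBI_2 = ln(ln(473 + 0.8)) = 1.8182
VBI_blend = 0.68 * 1.23559 + 0.32 * 1.8182 = 1.42203
visc_blend = exp(exp(1.42203)) - 0.8 = 62.35

62.35 cSt


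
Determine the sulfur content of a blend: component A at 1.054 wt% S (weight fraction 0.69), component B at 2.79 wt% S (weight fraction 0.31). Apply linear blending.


Linear sulfur blending: S_blend = x1*S1 + x2*S2
Contribution 1: 0.69 * 1.054 = 0.72726 wt%
Contribution 2: 0.31 * 2.79 = 0.8649 wt%
S_blend = 0.72726 + 0.8649 = 1.59216

1.59216 wt%


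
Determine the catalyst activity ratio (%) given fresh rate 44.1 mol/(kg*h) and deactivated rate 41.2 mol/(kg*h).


Activity (%) = (rate_used / rate_fresh) * 100
rate_used = 41.2, rate_fresh = 44.1
= (41.2 / 44.1) * 100
= 0.9342 * 100 = 93.42

93.42 %


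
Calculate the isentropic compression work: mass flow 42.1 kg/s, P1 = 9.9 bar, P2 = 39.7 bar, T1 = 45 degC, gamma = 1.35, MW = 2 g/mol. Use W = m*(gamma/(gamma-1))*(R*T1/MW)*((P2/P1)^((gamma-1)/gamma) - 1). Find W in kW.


Isentropic work: W = m*(gamma/(gamma-1))*(R*T1/MW)*((P2/P1)^((gamma-1)/gamma) - 1)
T1 = 45 + 273.15 = 318.15 K
Pressure ratio = 39.7 / 9.9 = 4.0101
Exponent = (1.35 - 1)/1.35 = 0.259259
(P2/P1)^exp - 1 = 4.0101^0.259259 - 1 = 0.43342
W = 42.1 * 1.35 / 0.35 * 8.314 * 318.15 / 2 * 0.43342 = 93080

93080 kW


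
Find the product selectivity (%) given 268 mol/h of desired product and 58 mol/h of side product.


Selectivity = desired / (desired + undesired) * 100
Total products = 268 + 58 = 326 mol/h
S = 268 / 326 * 100
= 0.8221 * 100
= 82.21 %

82.21 %


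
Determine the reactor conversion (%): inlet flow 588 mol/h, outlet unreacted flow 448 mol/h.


X = (F_in - F_out) / F_in * 100
Moles reacted = 588 - 448 = 140
X = 140 / 588 * 100
= 0.2381 * 100
= 23.81 %

23.81 %


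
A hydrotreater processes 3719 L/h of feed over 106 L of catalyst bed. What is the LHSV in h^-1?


LHSV = volumetric feed rate / catalyst volume
= 3719 L/h / 106 L
= 35.08 h^-1

35.08 h^-1


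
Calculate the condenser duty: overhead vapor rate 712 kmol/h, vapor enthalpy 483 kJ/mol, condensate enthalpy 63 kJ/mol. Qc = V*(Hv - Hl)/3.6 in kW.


Qc = 712 * (483 - 63) / 3.6 = 712 * 420 / 3.6 = 83070

83070 kW


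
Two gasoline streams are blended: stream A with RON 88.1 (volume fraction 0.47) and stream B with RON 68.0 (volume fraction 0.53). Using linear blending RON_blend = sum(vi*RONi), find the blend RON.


Linear blending: RON_blend = sum(vi * RONi)
Contribution 1: 0.47 * 88.1 = 41.407
Contribution 2: 0.53 * 68.0 = 36.04
RON_blend = 41.407 + 36.04 = 77.447

77.447


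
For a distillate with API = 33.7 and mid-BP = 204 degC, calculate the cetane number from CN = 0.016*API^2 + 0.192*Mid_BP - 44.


CN = 0.016 * 33.7^2 + 0.192 * 204 - 44
CN = 18.17104 + 39.168 - 44 = 13.33904

13.33904


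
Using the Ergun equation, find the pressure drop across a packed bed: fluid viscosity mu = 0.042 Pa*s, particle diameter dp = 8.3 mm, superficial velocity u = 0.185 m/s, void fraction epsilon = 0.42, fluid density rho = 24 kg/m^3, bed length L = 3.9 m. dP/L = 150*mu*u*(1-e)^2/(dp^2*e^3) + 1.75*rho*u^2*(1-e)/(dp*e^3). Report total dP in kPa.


dp = 8.3 mm = 0.0083 m
Viscous term = 150*0.042*0.185*(1-0.42)^2 / (0.0083^2*0.42^3) = 76818.2
Inertial term = 1.75*24*0.185^2*(1-0.42) / (0.0083*0.42^3) = 1355.8
dP/L = 76818.2 + 1355.8 = 78174 Pa/m
dP = 78174 * 3.9 / 1000 = 304.9 kPa

304.9 kPa


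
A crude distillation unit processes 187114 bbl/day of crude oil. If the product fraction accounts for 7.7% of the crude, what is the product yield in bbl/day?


Crude throughput = 187114 bbl/day
Fraction yield = 7.7%
yield = throughput * fraction / 100
yield = 187114 * 7.7 / 100 = 14407.778

14407.778 bbl/day


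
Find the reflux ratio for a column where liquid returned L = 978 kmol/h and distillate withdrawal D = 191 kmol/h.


Reflux ratio definition: R = L / D (liquid returned / distillate withdrawn)
L = 978 kmol/h, D = 191 kmol/h
R = 978 / 191 = 5.120

5.120


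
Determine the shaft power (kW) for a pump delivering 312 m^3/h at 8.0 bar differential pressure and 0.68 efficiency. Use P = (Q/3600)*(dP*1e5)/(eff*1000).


Q = 312 / 3600 = 0.0866667 m^3/s
P = 0.0866667 * (8.0 * 1e5) / 0.68 / 1000 = 102.0

102.0 kW


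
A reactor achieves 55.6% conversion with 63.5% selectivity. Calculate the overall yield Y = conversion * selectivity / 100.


Overall yield = conversion (%) * selectivity (%) / 100
Conversion = 55.6%, Selectivity = 63.5%
Y = 55.6 * 63.5 / 100
= 35.306 %

35.306 %


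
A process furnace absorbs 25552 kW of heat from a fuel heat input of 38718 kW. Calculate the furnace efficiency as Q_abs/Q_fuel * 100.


Furnace efficiency = Q_absorbed / Q_fuel * 100
= 25552 / 38718 * 100 = 66.00

66.00 %


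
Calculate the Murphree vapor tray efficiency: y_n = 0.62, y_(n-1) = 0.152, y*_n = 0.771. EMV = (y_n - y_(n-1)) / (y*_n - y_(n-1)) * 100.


Murphree vapor efficiency: EMV = (y_n - y_(n-1)) / (y*_n - y_(n-1)) * 100
EMV = (0.62 - 0.152) / (0.771 - 0.152) * 100 = 0.468 / 0.619 * 100 = 75.61

75.61 %


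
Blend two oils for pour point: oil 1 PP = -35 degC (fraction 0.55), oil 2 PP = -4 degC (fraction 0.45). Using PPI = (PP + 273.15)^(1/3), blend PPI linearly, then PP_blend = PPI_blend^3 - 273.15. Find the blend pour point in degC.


PPI_1 = (-35 + 273.15)^(1/3) = 6.198456
PPI_2 = (-4 + 273.15)^(1/3) = 6.456514
PPI_blend = 0.55 * 6.198456 + 0.45 * 6.456514 = 6.314582
PP_blend = 6.314582^3 - 273.15 = 251.7873 - 273.15 = -21.36

-21.36 degC


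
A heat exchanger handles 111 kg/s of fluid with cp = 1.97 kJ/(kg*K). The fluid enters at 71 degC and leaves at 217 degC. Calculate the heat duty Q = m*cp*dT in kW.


Q = m_dot * cp * delta_T
delta_T = 217 - 71 = 146 K
Q = 111 * 1.97 * 146
= 218.67 * 146
= 31925.82 kW

31925.82 kW


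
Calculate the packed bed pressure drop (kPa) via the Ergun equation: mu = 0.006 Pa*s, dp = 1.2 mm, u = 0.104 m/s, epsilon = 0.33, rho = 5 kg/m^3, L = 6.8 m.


dp = 1.2 mm = 0.0012 m
Viscous term = 150*0.006*0.104*(1-0.33)^2 / (0.0012^2*0.33^3) = 811935
Inertial term = 1.75*5*0.104^2*(1-0.33) / (0.0012*0.33^3) = 1470.37
dP/L = 811935 + 1470.37 = 813405 Pa/m
dP = 813405 * 6.8 / 1000 = 5531 kPa

5531 kPa


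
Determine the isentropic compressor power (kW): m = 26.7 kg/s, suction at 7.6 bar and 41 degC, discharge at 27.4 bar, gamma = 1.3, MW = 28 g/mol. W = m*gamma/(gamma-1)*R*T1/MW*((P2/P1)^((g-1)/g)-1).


Isentropic work: W = m*(gamma/(gamma-1))*(R*T1/MW)*((P2/P1)^((gamma-1)/gamma) - 1)
T1 = 41 + 273.15 = 314.15 K
Pressure ratio = 27.4 / 7.6 = 3.60526
Exponent = (1.3 - 1)/1.3 = 0.230769
(P2/P1)^exp - 1 = 3.60526^0.230769 - 1 = 0.344385
W = 26.7 * 1.3 / 0.3 * 8.314 * 314.15 / 28 * 0.344385 = 3717

3717 kW


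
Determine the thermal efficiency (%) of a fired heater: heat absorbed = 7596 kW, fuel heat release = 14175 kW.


Furnace efficiency = Q_absorbed / Q_fuel * 100
= 7596 / 14175 * 100 = 53.59

53.59 %


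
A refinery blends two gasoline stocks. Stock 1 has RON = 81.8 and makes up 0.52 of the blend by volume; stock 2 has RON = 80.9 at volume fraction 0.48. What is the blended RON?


Linear blending: RON_blend = sum(vi * RONi)
Contribution 1: 0.52 * 81.8 = 42.536
Contribution 2: 0.48 * 80.9 = 38.832
RON_blend = 42.536 + 38.832 = 81.368

81.368


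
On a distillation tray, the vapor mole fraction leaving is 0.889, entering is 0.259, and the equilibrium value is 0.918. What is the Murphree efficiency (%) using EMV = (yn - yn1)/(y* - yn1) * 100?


Murphree vapor efficiency: EMV = (y_n - y_(n-1)) / (y*_n - y_(n-1)) * 100
EMV = (0.889 - 0.259) / (0.918 - 0.259) * 100 = 0.63 / 0.659 * 100 = 95.60

95.60 %


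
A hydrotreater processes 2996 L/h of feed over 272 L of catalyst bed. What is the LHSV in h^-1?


LHSV = volumetric feed rate / catalyst volume
= 2996 L/h / 272 L
= 11.01 h^-1

11.01 h^-1
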